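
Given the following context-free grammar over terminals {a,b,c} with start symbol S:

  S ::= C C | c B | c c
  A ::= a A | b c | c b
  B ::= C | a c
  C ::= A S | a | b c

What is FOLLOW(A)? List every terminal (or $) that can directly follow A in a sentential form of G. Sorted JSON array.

FIRST iteration:
round 1:
  A via A→a A: +{a}
  A via A→b c: +{b}
  A via A→c b: +{c}
  B via B→a c: +{a}
  C via C→A S: +{a,b,c}
  S via S→C C: +{a,b,c}
  FIRST[S]={a,b,c}  FIRST[A]={a,b,c}  FIRST[B]={a}  FIRST[C]={a,b,c}
round 2:
  B via B→C: +{b,c}
  FIRST[S]={a,b,c}  FIRST[A]={a,b,c}  FIRST[B]={a,b,c}  FIRST[C]={a,b,c}
round 3: (no change)
  FIRST[S]={a,b,c}  FIRST[A]={a,b,c}  FIRST[B]={a,b,c}  FIRST[C]={a,b,c}

FOLLOW iteration:
initialize: $ ∈ FOLLOW(S)
[1]
  C→A S: FOLLOW(A) ⊇ FIRST(S) = {a,b,c}; new: +{a,b,c}
  S→C C: FOLLOW(C) ⊇ FIRST(C) = {a,b,c}; new: +{a,b,c}
  S→C C: FOLLOW(C) ⊇ FOLLOW(S) ⊇ {$}; new: +{$}
  S→c B: FOLLOW(B) ⊇ FOLLOW(S) ⊇ {$}; new: +{$}
  FOLLOW[S]={$}  FOLLOW[A]={a,b,c}  FOLLOW[B]={$}  FOLLOW[C]={$,a,b,c}
[2]
  C→A S: FOLLOW(S) ⊇ FOLLOW(C) ⊇ {$,a,b,c}; new: +{a,b,c}
  S→c B: FOLLOW(B) ⊇ FOLLOW(S) ⊇ {$,a,b,c}; new: +{a,b,c}
  FOLLOW[S]={$,a,b,c}  FOLLOW[A]={a,b,c}  FOLLOW[B]={$,a,b,c}  FOLLOW[C]={$,a,b,c}
[3] done
  FOLLOW[S]={$,a,b,c}  FOLLOW[A]={a,b,c}  FOLLOW[B]={$,a,b,c}  FOLLOW[C]={$,a,b,c}

FOLLOW(A) = ["a", "b", "c"]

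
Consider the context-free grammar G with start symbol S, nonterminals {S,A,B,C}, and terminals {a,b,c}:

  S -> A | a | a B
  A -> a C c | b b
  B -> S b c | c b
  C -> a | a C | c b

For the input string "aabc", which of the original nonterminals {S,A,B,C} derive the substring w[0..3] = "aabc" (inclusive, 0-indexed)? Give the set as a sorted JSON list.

CNF form of G:
  S -> T0 B | T0 X5 | T2 T2 | a
  A -> T0 X3 | T2 T2
  B -> S X4 | T1 T2
  C -> T0 C | T1 T2 | a
  T0 -> a
  T1 -> c
  T2 -> b
  X3 -> C T1
  X4 -> T2 T1
  X5 -> C T1

Fill CYK table bottom-up (cells [i..j] with 0 ≤ i ≤ j ≤ 3 only):
  [0..0]={C,S,T0}  "a"  orig:{C,S}
  [1..1]={C,S,T0}  "a"  orig:{C,S}
  [2..2]={T2}  "b"  orig:{}
  [3..3]={T1}  "c"  orig:{}
  [0..1]={C}  "aa"
  [1..2]=∅  "ab"
  [2..3]={X4}  "bc"  orig:{}
  [0..2]=∅  "aab"
  [1..3]={B}  "abc"
  [0..3]={S}  "aabc"

Original NTs in T[0,3] deriving "aabc": ["S"]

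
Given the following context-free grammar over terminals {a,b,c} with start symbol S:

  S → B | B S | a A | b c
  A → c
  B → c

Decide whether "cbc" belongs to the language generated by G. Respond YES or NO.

CNF form of G:
  S -> B S | T0 A | T1 T2 | c
  A -> c
  B -> c
  T0 -> a
  T1 -> b
  T2 -> c

CYK table (by increasing span):
  T[0,0] 'c' = {A,B,S,T2}  orig:{A,B,S}
  T[1,1] 'b' = {T1}  orig:{}
  T[2,2] 'c' = {A,B,S,T2}  orig:{A,B,S}
  T[0,1] 'cb' = ∅
  T[1,2] 'bc' = {S}
  T[0,2] 'cbc' = {S}

S ∈ T[0,2] ⇒ YES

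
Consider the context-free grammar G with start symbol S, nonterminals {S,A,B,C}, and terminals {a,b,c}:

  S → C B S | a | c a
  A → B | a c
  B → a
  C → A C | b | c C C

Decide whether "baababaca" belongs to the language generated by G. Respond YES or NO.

Convert to CNF:
  S -> C X3 | T1 T0 | a
  A -> T0 T1 | a
  B -> a
  C -> A C | T1 X2 | b
  T0 -> a
  T1 -> c
  X2 -> C C
  X3 -> B S

CYK fill:
  [0..0]={C}  "b"
  [1..1]={A,B,S,T0}  "a"  orig:{A,B,S}
  [2..2]={A,B,S,T0}  "a"  orig:{A,B,S}
  [3..3]={C}  "b"
  [4..4]={A,B,S,T0}  "a"  orig:{A,B,S}
  [5..5]={C}  "b"
  [6..6]={A,B,S,T0}  "a"  orig:{A,B,S}
  [7..7]={T1}  "c"  orig:{}
  [8..8]={A,B,S,T0}  "a"  orig:{A,B,S}
  [0..1]=∅  "ba"
  [1..2]={X3}  "aa"  orig:{}
  [2..3]={C}  "ab"
  [3..4]=∅  "ba"
  [4..5]={C}  "ab"
  [5..6]=∅  "ba"
  [6..7]={A}  "ac"
  [7..8]={S}  "ca"
  [0..2]={S}  "baa"
  [1..3]={C}  "aab"
  [2..4]=∅  "aba"
  [3..5]={X2}  "bab"  orig:{}
  [4..6]=∅  "aba"
  [5..7]=∅  "bac"
  [6..8]={X3}  "aca"  orig:{}
  [0..3]={X2}  "baab"  orig:{}
  [1..4]=∅  "aaba"
  [2..5]={X2}  "abab"  orig:{}
  [3..6]=∅  "baba"
  [4..7]=∅  "abac"
  [5..8]={S}  "baca"
  [0..4]=∅  "baaba"
  [1..5]={X2}  "aabab"  orig:{}
  [2..6]=∅  "ababa"
  [3..7]=∅  "babac"
  [4..8]={S,X3}  "abaca"  orig:{S}
  [0..5]=∅  "baabab"
  [1..6]=∅  "aababa"
  [2..7]=∅  "ababac"
  [3..8]={S}  "babaca"
  [0..6]=∅  "baababa"
  [1..7]=∅  "aababac"
  [2..8]={S,X3}  "ababaca"  orig:{S}
  [0..7]=∅  "baababac"
  [1..8]={S,X3}  "aababaca"  orig:{S}
  [0..8]={S}  "baababaca"

S ∈ T[0,8] ⇒ YES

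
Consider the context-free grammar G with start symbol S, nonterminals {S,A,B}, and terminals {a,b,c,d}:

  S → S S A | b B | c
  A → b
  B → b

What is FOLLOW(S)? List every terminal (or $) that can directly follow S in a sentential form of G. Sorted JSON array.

FIRST sets, iterate to fixpoint:
iter 1:
  A via A→b: +{b}
  B via B→b: +{b}
  S via S→b B: +{b}
  S via S→c: +{c}
  S: {b,c}  A: {b}  B: {b}
iter 2: done
  S: {b,c}  A: {b}  B: {b}

Compute FOLLOW by fixpoint:
initialize: $ ∈ FOLLOW(S)
round 1:
  S→S S A: FOLLOW(S) ⊇ FIRST(S) = {b,c}; new: +{b,c}
  S→S S A: FOLLOW(A) ⊇ FOLLOW(S) ⊇ {$,b,c}; new: +{$,b,c}
  S→b B: FOLLOW(B) ⊇ FOLLOW(S) ⊇ {$,b,c}; new: +{$,b,c}
  FOLLOW(S)={$,b,c}  FOLLOW(A)={$,b,c}  FOLLOW(B)={$,b,c}
round 2: done
  FOLLOW(S)={$,b,c}  FOLLOW(A)={$,b,c}  FOLLOW(B)={$,b,c}

FOLLOW(S) = ["$", "b", "c"]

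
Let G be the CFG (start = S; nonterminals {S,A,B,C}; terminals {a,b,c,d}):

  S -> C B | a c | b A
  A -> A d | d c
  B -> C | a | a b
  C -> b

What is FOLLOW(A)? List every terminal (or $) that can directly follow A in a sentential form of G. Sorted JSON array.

Compute FIRST by fixpoint:
pass 1:
  A via A→d c: +{d}
  B via B→a: +{a}
  C via C→b: +{b}
  S via S→C B: +{b}
  S via S→a c: +{a}
  S: {a,b}  A: {d}  B: {a}  C: {b}
pass 2:
  B via B→C: +{b}
  S: {a,b}  A: {d}  B: {a,b}  C: {b}
pass 3: (stable)
  S: {a,b}  A: {d}  B: {a,b}  C: {b}

Compute FOLLOW by fixpoint:
FOLLOW(S) := {$}
round 1:
  A→A d: FOLLOW(A) ⊇ FIRST(d) = {d}; new: +{d}
  S→C B: FOLLOW(C) ⊇ FIRST(B) = {a,b}; new: +{a,b}
  S→C B: FOLLOW(B) ⊇ FOLLOW(S) ⊇ {$}; new: +{$}
  S→b A: FOLLOW(A) ⊇ FOLLOW(S) ⊇ {$}; new: +{$}
  FOLLOW(S)={$}  FOLLOW(A)={$,d}  FOLLOW(B)={$}  FOLLOW(C)={a,b}
round 2:
  B→C: FOLLOW(C) ⊇ FOLLOW(B) ⊇ {$}; new: +{$}
  FOLLOW(S)={$}  FOLLOW(A)={$,d}  FOLLOW(B)={$}  FOLLOW(C)={$,a,b}
round 3: (stable)
  FOLLOW(S)={$}  FOLLOW(A)={$,d}  FOLLOW(B)={$}  FOLLOW(C)={$,a,b}

FOLLOW(A) = ["$", "d"]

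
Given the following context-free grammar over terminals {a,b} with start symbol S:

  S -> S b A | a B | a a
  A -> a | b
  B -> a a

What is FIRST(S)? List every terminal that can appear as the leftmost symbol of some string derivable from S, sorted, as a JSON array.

Compute FIRST by fixpoint:
[1]
  A via A→a: +{a}
  A via A→b: +{b}
  B via B→a a: +{a}
  S via S→a B: +{a}
  FIRST[S]={a}  FIRST[A]={a,b}  FIRST[B]={a}
[2] done
  FIRST[S]={a}  FIRST[A]={a,b}  FIRST[B]={a}

FIRST(S) = ["a"]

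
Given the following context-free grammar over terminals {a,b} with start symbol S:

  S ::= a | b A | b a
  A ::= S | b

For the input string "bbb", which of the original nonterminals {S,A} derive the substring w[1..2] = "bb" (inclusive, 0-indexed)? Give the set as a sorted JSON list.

Convert to CNF:
  S -> T0 A | T0 T1 | a
  A -> T0 A | T0 T1 | a | b
  T0 -> b
  T1 -> a

CYK fill — only the sub-triangle for w[1..2]:
  [1..1]={A,T0}  "b"  orig:{A}
  [2..2]={A,T0}  "b"  orig:{A}
  [1..2]={A,S}  "bb"

Original NTs in T[1,2] deriving "bb": ["A", "S"]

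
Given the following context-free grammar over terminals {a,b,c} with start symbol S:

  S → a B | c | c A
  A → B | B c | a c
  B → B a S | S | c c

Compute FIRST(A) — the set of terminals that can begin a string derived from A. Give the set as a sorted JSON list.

FIRST sets, iterate to fixpoint:
pass 1:
  A via A→a c: +{a}
  B via B→c c: +{c}
  S via S→a B: +{a}
  S via S→c: +{c}
  FIRST[S]={a,c}  FIRST[A]={a}  FIRST[B]={c}
pass 2:
  A via A→B: +{c}
  B via B→S: +{a}
  FIRST[S]={a,c}  FIRST[A]={a,c}  FIRST[B]={a,c}
pass 3: — fixpoint
  FIRST[S]={a,c}  FIRST[A]={a,c}  FIRST[B]={a,c}

FIRST(A) = ["a", "c"]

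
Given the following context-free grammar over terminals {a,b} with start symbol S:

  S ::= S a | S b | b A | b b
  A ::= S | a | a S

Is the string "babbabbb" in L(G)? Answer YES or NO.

CNF form of G:
  S -> S T0 | S T1 | T1 A | T1 T1
  A -> S T0 | S T1 | T0 S | T1 A | T1 T1 | a
  T0 -> a
  T1 -> b

CYK fill:
  T[0,0] 'b' = {T1}  orig:{}
  T[1,1] 'a' = {A,T0}  orig:{A}
  T[2,2] 'b' = {T1}  orig:{}
  T[3,3] 'b' = {T1}  orig:{}
  T[4,4] 'a' = {A,T0}  orig:{A}
  T[5,5] 'b' = {T1}  orig:{}
  T[6,6] 'b' = {T1}  orig:{}
  T[7,7] 'b' = {T1}  orig:{}
  T[0,1] 'ba' = {A,S}
  T[1,2] 'ab' = ∅
  T[2,3] 'bb' = {A,S}
  T[3,4] 'ba' = {A,S}
  T[4,5] 'ab' = ∅
  T[5,6] 'bb' = {A,S}
  T[6,7] 'bb' = {A,S}
  T[0,2] 'bab' = {A,S}
  T[1,3] 'abb' = {A}
  T[2,4] 'bba' = {A,S}
  T[3,5] 'bab' = {A,S}
  T[4,6] 'abb' = {A}
  T[5,7] 'bbb' = {A,S}
  T[0,3] 'babb' = {A,S}
  T[1,4] 'abba' = {A}
  T[2,5] 'bbab' = {A,S}
  T[3,6] 'babb' = {A,S}
  T[4,7] 'abbb' = {A}
  T[0,4] 'babba' = {A,S}
  T[1,5] 'abbab' = {A}
  T[2,6] 'bbabb' = {A,S}
  T[3,7] 'babbb' = {A,S}
  T[0,5] 'babbab' = {A,S}
  T[1,6] 'abbabb' = {A}
  T[2,7] 'bbabbb' = {A,S}
  T[0,6] 'babbabb' = {A,S}
  T[1,7] 'abbabbb' = {A}
  T[0,7] 'babbabbb' = {A,S}

S ∈ T[0,7] ⇒ YES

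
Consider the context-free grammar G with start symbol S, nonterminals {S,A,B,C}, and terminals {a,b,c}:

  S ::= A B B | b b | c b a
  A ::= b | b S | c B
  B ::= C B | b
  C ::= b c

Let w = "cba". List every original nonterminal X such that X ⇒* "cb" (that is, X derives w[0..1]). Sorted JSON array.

Convert to CNF:
  S -> A X3 | T0 T0 | T1 X4
  A -> T0 S | T1 B | b
  B -> C B | b
  C -> T0 T1
  T0 -> b
  T1 -> c
  T2 -> a
  X3 -> B B
  X4 -> T0 T2

CYK fill, restricted to cells inside w[0..1]:
  [0..0]={T1}  "c"  orig:{}
  [1..1]={A,B,T0}  "b"  orig:{A,B}
  [0..1]={A}  "cb"

Original NTs in T[0,1] deriving "cb": ["A"]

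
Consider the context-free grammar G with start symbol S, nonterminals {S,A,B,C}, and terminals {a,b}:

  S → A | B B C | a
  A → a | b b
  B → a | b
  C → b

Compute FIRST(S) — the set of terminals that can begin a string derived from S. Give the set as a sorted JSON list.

Compute FIRST by fixpoint:
round 1:
  A via A→a: +{a}
  A via A→b b: +{b}
  B via B→a: +{a}
  B via B→b: +{b}
  C via C→b: +{b}
  S via S→A: +{a,b}
  FIRST[S]={a,b}  FIRST[A]={a,b}  FIRST[B]={a,b}  FIRST[C]={b}
round 2: (stable)
  FIRST[S]={a,b}  FIRST[A]={a,b}  FIRST[B]={a,b}  FIRST[C]={b}

FIRST(S) = ["a", "b"]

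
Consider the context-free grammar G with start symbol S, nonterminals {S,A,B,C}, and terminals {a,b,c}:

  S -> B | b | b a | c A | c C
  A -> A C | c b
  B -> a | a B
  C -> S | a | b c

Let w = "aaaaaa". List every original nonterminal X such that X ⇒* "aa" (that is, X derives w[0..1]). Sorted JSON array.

CNF form of G:
  S -> T0 A | T0 C | T1 T2 | T2 B | a | b
  A -> A C | T0 T1
  B -> T2 B | a
  C -> T0 A | T0 C | T1 T0 | T1 T2 | T2 B | a | b
  T0 -> c
  T1 -> b
  T2 -> a

CYK table (by increasing span) (cells [i..j] with 0 ≤ i ≤ j ≤ 1 only):
  T[0,0] 'a' = {B,C,S,T2}  orig:{B,C,S}
  T[1,1] 'a' = {B,C,S,T2}  orig:{B,C,S}
  T[0,1] 'aa' = {B,C,S}

Original NTs in T[0,1] deriving "aa": ["B", "C", "S"]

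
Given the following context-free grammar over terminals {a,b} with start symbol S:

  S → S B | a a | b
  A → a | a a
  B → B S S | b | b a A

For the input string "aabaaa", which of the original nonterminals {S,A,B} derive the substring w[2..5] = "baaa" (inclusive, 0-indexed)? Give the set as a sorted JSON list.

CNF form of G:
  S -> S B | T0 T0 | b
  A -> T0 T0 | a
  B -> B X2 | T1 X3 | b
  T0 -> a
  T1 -> b
  X2 -> S S
  X3 -> T0 A

Fill CYK table bottom-up — only the sub-triangle for w[2..5]:
  T[2,2] 'b' = {B,S,T1}  orig:{B,S}
  T[3,3] 'a' = {A,T0}  orig:{A}
  T[4,4] 'a' = {A,T0}  orig:{A}
  T[5,5] 'a' = {A,T0}  orig:{A}
  T[2,3] 'ba' = ∅
  T[3,4] 'aa' = {A,S,X3}  orig:{A,S}
  T[4,5] 'aa' = {A,S,X3}  orig:{A,S}
  T[2,4] 'baa' = {B,X2}  orig:{B}
  T[3,5] 'aaa' = {X3}  orig:{}
  T[2,5] 'baaa' = {B}

Original NTs in T[2,5] deriving "baaa": ["B"]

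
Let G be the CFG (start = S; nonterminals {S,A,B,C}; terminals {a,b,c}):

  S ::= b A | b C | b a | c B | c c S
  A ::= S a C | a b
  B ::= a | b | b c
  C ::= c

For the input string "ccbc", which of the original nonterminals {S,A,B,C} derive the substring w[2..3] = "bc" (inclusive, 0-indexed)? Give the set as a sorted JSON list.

CNF form of G:
  S -> T1 A | T1 C | T1 T0 | T2 B | T2 X4
  A -> S X3 | T0 T1
  B -> T1 T2 | a | b
  C -> c
  T0 -> a
  T1 -> b
  T2 -> c
  X3 -> T0 C
  X4 -> T2 S

Fill CYK table bottom-up (cells [i..j] with 2 ≤ i ≤ j ≤ 3 only):
  T[2,2] 'b' = {B,T1}  orig:{B}
  T[3,3] 'c' = {C,T2}  orig:{C}
  T[2,3] 'bc' = {B,S}

Original NTs in T[2,3] deriving "bc": ["B", "S"]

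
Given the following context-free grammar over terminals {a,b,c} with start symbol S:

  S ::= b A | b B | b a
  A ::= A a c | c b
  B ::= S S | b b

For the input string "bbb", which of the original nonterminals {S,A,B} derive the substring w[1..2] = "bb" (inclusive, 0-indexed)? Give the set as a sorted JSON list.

Convert to CNF:
  S -> T2 A | T2 B | T2 T0
  A -> A X3 | T1 T2
  B -> S S | T2 T2
  T0 -> a
  T1 -> c
  T2 -> b
  X3 -> T0 T1

CYK table (by increasing span), restricted to cells inside w[1..2]:
  [1..1]={T2}  "b"  orig:{}
  [2..2]={T2}  "b"  orig:{}
  [1..2]={B}  "bb"

Original NTs in T[1,2] deriving "bb": ["B"]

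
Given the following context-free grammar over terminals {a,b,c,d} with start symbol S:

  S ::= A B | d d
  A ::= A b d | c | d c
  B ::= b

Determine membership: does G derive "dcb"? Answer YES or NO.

Convert to CNF:
  S -> A B | T1 T1
  A -> A X3 | T1 T2 | c
  B -> b
  T0 -> b
  T1 -> d
  T2 -> c
  X3 -> T0 T1

CYK table (by increasing span):
  [0..0]={T1}  "d"  orig:{}
  [1..1]={A,T2}  "c"  orig:{A}
  [2..2]={B,T0}  "b"  orig:{B}
  [0..1]={A}  "dc"
  [1..2]={S}  "cb"
  [0..2]={S}  "dcb"

S ∈ T[0,2] ⇒ YES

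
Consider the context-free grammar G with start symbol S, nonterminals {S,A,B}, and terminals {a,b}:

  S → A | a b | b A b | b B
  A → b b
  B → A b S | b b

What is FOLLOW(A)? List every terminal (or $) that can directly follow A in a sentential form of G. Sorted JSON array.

FIRST sets, iterate to fixpoint:
[1]
  A via A→b b: +{b}
  B via B→A b S: +{b}
  S via S→A: +{b}
  S via S→a b: +{a}
  FIRST(S)={a,b}  FIRST(A)={b}  FIRST(B)={b}
[2] (stable)
  FIRST(S)={a,b}  FIRST(A)={b}  FIRST(B)={b}

FOLLOW sets:
FOLLOW(S) := {$}
[1]
  B→A b S: FOLLOW(A) ⊇ FIRST(b) = {b}; new: +{b}
  S→A: FOLLOW(A) ⊇ FOLLOW(S) ⊇ {$}; new: +{$}
  S→b B: FOLLOW(B) ⊇ FOLLOW(S) ⊇ {$}; new: +{$}
  FOLLOW[S]={$}  FOLLOW[A]={$,b}  FOLLOW[B]={$}
[2] done
  FOLLOW[S]={$}  FOLLOW[A]={$,b}  FOLLOW[B]={$}

FOLLOW(A) = ["$", "b"]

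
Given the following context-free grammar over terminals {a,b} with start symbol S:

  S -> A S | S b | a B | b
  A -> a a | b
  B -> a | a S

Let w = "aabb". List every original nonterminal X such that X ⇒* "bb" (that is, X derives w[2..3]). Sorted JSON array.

CNF form of G:
  S -> A S | S T1 | T0 B | b
  A -> T0 T0 | b
  B -> T0 S | a
  T0 -> a
  T1 -> b

Fill CYK table bottom-up — only the sub-triangle for w[2..3]:
  T[2,2] 'b' = {A,S,T1}  orig:{A,S}
  T[3,3] 'b' = {A,S,T1}  orig:{A,S}
  T[2,3] 'bb' = {S}

Original NTs in T[2,3] deriving "bb": ["S"]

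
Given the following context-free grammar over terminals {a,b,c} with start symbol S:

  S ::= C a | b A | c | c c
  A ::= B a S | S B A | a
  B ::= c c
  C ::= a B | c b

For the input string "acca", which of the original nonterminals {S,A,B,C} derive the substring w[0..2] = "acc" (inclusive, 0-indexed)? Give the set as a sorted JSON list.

Convert to CNF:
  S -> C T0 | T1 T1 | T2 A | c
  A -> B X3 | S X4 | a
  B -> T1 T1
  C -> T0 B | T1 T2
  T0 -> a
  T1 -> c
  T2 -> b
  X3 -> T0 S
  X4 -> B A

CYK fill, restricted to cells inside w[0..2]:
  [0..0]={A,T0}  "a"  orig:{A}
  [1..1]={S,T1}  "c"  orig:{S}
  [2..2]={S,T1}  "c"  orig:{S}
  [0..1]={X3}  "ac"  orig:{}
  [1..2]={B,S}  "cc"
  [0..2]={C,X3}  "acc"  orig:{C}

Original NTs in T[0,2] deriving "acc": ["C"]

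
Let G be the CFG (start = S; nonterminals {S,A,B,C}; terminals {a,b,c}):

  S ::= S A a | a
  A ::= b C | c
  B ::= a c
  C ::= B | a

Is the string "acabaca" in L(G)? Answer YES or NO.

Convert to CNF:
  S -> S X3 | a
  A -> T0 C | c
  B -> T1 T2
  C -> T1 T2 | a
  T0 -> b
  T1 -> a
  T2 -> c
  X3 -> A T1

CYK fill:
  cell(0,0) a: {C,S,T1}  orig:{C,S}
  cell(1,1) c: {A,T2}  orig:{A}
  cell(2,2) a: {C,S,T1}  orig:{C,S}
  cell(3,3) b: {T0}  orig:{}
  cell(4,4) a: {C,S,T1}  orig:{C,S}
  cell(5,5) c: {A,T2}  orig:{A}
  cell(6,6) a: {C,S,T1}  orig:{C,S}
  cell(0,1) ac: {B,C}
  cell(1,2) ca: {X3}  orig:{}
  cell(2,3) ab: ∅
  cell(3,4) ba: {A}
  cell(4,5) ac: {B,C}
  cell(5,6) ca: {X3}  orig:{}
  cell(0,2) aca: {S}
  cell(1,3) cab: ∅
  cell(2,4) aba: ∅
  cell(3,5) bac: {A}
  cell(4,6) aca: {S}
  cell(0,3) acab: ∅
  cell(1,4) caba: ∅
  cell(2,5) abac: ∅
  cell(3,6) baca: {X3}  orig:{}
  cell(0,4) acaba: ∅
  cell(1,5) cabac: ∅
  cell(2,6) abaca: {S}
  cell(0,5) acabac: ∅
  cell(1,6) cabaca: ∅
  cell(0,6) acabaca: {S}

S ∈ T[0,6] ⇒ YES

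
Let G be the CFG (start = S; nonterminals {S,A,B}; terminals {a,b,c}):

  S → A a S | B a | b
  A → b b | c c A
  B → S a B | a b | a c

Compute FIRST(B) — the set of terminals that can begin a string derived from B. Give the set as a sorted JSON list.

Compute FIRST by fixpoint:
iter 1:
  A via A→b b: +{b}
  A via A→c c A: +{c}
  B via B→a b: +{a}
  S via S→A a S: +{b,c}
  S via S→B a: +{a}
  FIRST[S]={a,b,c}  FIRST[A]={b,c}  FIRST[B]={a}
iter 2:
  B via B→S a B: +{b,c}
  FIRST[S]={a,b,c}  FIRST[A]={b,c}  FIRST[B]={a,b,c}
iter 3: (no change)
  FIRST[S]={a,b,c}  FIRST[A]={b,c}  FIRST[B]={a,b,c}

FIRST(B) = ["a", "b", "c"]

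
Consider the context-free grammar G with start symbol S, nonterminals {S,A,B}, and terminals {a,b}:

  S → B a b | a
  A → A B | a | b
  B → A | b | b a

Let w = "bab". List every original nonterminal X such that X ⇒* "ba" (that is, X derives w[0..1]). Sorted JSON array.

CNF form of G:
  S -> B X2 | a
  A -> A B | a | b
  B -> A B | T0 T1 | a | b
  T0 -> b
  T1 -> a
  X2 -> T1 T0

Fill CYK table bottom-up, restricted to cells inside w[0..1]:
  cell(0,0) b: {A,B,T0}  orig:{A,B}
  cell(1,1) a: {A,B,S,T1}  orig:{A,B,S}
  cell(0,1) ba: {A,B}

Original NTs in T[0,1] deriving "ba": ["A", "B"]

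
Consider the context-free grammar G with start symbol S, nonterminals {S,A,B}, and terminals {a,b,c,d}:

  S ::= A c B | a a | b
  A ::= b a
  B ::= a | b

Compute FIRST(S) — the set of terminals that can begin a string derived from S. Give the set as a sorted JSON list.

Compute FIRST by fixpoint:
pass 1:
  A via A→b a: +{b}
  B via B→a: +{a}
  B via B→b: +{b}
  S via S→A c B: +{b}
  S via S→a a: +{a}
  S: {a,b}  A: {b}  B: {a,b}
pass 2: done
  S: {a,b}  A: {b}  B: {a,b}

FIRST(S) = ["a", "b"]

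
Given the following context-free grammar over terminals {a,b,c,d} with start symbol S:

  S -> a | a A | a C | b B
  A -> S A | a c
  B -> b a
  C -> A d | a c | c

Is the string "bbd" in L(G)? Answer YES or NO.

Convert to CNF:
  S -> T0 A | T0 C | T2 B | a
  A -> S A | T0 T1
  B -> T2 T0
  C -> A T3 | T0 T1 | c
  T0 -> a
  T1 -> c
  T2 -> b
  T3 -> d

CYK table (by increasing span):
  [0..0]={T2}  "b"  orig:{}
  [1..1]={T2}  "b"  orig:{}
  [2..2]={T3}  "d"  orig:{}
  [0..1]=∅  "bb"
  [1..2]=∅  "bd"
  [0..2]=∅  "bbd"

S ∉ T[0,2] ⇒ NO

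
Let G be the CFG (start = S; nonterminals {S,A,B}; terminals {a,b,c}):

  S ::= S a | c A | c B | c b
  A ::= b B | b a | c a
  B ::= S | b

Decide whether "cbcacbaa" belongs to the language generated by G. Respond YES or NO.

CNF form of G:
  S -> S T1 | T2 A | T2 B | T2 T0
  A -> T0 B | T0 T1 | T2 T1
  B -> S T1 | T2 A | T2 B | T2 T0 | b
  T0 -> b
  T1 -> a
  T2 -> c

CYK fill:
  [0..0]={T2}  "c"  orig:{}
  [1..1]={B,T0}  "b"  orig:{B}
  [2..2]={T2}  "c"  orig:{}
  [3..3]={T1}  "a"  orig:{}
  [4..4]={T2}  "c"  orig:{}
  [5..5]={B,T0}  "b"  orig:{B}
  [6..6]={T1}  "a"  orig:{}
  [7..7]={T1}  "a"  orig:{}
  [0..1]={B,S}  "cb"
  [1..2]=∅  "bc"
  [2..3]={A}  "ca"
  [3..4]=∅  "ac"
  [4..5]={B,S}  "cb"
  [5..6]={A}  "ba"
  [6..7]=∅  "aa"
  [0..2]=∅  "cbc"
  [1..3]=∅  "bca"
  [2..4]=∅  "cac"
  [3..5]=∅  "acb"
  [4..6]={B,S}  "cba"
  [5..7]=∅  "baa"
  [0..3]=∅  "cbca"
  [1..4]=∅  "bcac"
  [2..5]=∅  "cacb"
  [3..6]=∅  "acba"
  [4..7]={B,S}  "cbaa"
  [0..4]=∅  "cbcac"
  [1..5]=∅  "bcacb"
  [2..6]=∅  "cacba"
  [3..7]=∅  "acbaa"
  [0..5]=∅  "cbcacb"
  [1..6]=∅  "bcacba"
  [2..7]=∅  "cacbaa"
  [0..6]=∅  "cbcacba"
  [1..7]=∅  "bcacbaa"
  [0..7]=∅  "cbcacbaa"

S ∉ T[0,7] ⇒ NO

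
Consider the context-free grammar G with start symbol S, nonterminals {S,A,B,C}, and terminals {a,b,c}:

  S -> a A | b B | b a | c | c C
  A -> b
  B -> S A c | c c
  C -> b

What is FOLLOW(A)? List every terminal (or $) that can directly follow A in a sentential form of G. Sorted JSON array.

FIRST sets, iterate to fixpoint:
round 1:
  A via A→b: +{b}
  B via B→c c: +{c}
  C via C→b: +{b}
  S via S→a A: +{a}
  S via S→b B: +{b}
  S via S→c: +{c}
  S: {a,b,c}  A: {b}  B: {c}  C: {b}
round 2:
  B via B→S A c: +{a,b}
  S: {a,b,c}  A: {b}  B: {a,b,c}  C: {b}
round 3: — fixpoint
  S: {a,b,c}  A: {b}  B: {a,b,c}  C: {b}

FOLLOW sets:
FOLLOW(S) := {$}
[1]
  B→S A c: FOLLOW(S) ⊇ FIRST(A) = {b}; new: +{b}
  B→S A c: FOLLOW(A) ⊇ FIRST(c) = {c}; new: +{c}
  S→a A: FOLLOW(A) ⊇ FOLLOW(S) ⊇ {$,b}; new: +{$,b}
  S→b B: FOLLOW(B) ⊇ FOLLOW(S) ⊇ {$,b}; new: +{$,b}
  S→c C: FOLLOW(C) ⊇ FOLLOW(S) ⊇ {$,b}; new: +{$,b}
  FOLLOW(S)={$,b}  FOLLOW(A)={$,b,c}  FOLLOW(B)={$,b}  FOLLOW(C)={$,b}
[2] (no change)
  FOLLOW(S)={$,b}  FOLLOW(A)={$,b,c}  FOLLOW(B)={$,b}  FOLLOW(C)={$,b}

FOLLOW(A) = ["$", "b", "c"]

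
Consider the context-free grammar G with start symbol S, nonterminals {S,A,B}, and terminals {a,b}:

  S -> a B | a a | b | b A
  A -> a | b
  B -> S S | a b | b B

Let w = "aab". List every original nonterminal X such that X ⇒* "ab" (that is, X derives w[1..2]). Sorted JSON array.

CNF form of G:
  S -> T0 B | T0 T0 | T1 A | b
  A -> a | b
  B -> S S | T0 T1 | T1 B
  T0 -> a
  T1 -> b

Fill CYK table bottom-up — only the sub-triangle for w[1..2]:
  [1..1]={A,T0}  "a"  orig:{A}
  [2..2]={A,S,T1}  "b"  orig:{A,S}
  [1..2]={B}  "ab"

Original NTs in T[1,2] deriving "ab": ["B"]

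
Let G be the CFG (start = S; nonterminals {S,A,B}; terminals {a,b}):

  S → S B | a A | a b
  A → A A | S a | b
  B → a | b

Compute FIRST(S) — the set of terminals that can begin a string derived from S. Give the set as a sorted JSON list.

FIRST sets, iterate to fixpoint:
[1]
  A via A→b: +{b}
  B via B→a: +{a}
  B via B→b: +{b}
  S via S→a A: +{a}
  FIRST[S]={a}  FIRST[A]={b}  FIRST[B]={a,b}
[2]
  A via A→S a: +{a}
  FIRST[S]={a}  FIRST[A]={a,b}  FIRST[B]={a,b}
[3] (no change)
  FIRST[S]={a}  FIRST[A]={a,b}  FIRST[B]={a,b}

FIRST(S) = ["a"]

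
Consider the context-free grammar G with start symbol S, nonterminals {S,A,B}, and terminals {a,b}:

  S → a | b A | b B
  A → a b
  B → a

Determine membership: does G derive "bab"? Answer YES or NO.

CNF form of G:
  S -> T1 A | T1 B | a
  A -> T0 T1
  B -> a
  T0 -> a
  T1 -> b

CYK table (by increasing span):
  cell(0,0) b: {T1}  orig:{}
  cell(1,1) a: {B,S,T0}  orig:{B,S}
  cell(2,2) b: {T1}  orig:{}
  cell(0,1) ba: {S}
  cell(1,2) ab: {A}
  cell(0,2) bab: {S}

S ∈ T[0,2] ⇒ YES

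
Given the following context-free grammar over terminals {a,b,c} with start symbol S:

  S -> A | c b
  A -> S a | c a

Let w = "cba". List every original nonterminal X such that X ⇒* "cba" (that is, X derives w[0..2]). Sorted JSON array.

CNF form of G:
  S -> S T0 | T1 T0 | T1 T2
  A -> S T0 | T1 T0
  T0 -> a
  T1 -> c
  T2 -> b

Fill CYK table bottom-up (cells [i..j] with 0 ≤ i ≤ j ≤ 2 only):
  T[0,0] 'c' = {T1}  orig:{}
  T[1,1] 'b' = {T2}  orig:{}
  T[2,2] 'a' = {T0}  orig:{}
  T[0,1] 'cb' = {S}
  T[1,2] 'ba' = ∅
  T[0,2] 'cba' = {A,S}

Original NTs in T[0,2] deriving "cba": ["A", "S"]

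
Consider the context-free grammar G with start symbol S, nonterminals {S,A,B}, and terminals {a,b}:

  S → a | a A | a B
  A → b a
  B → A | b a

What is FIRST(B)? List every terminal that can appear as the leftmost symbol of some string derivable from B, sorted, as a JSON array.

FIRST sets, iterate to fixpoint:
pass 1:
  A via A→b a: +{b}
  B via B→A: +{b}
  S via S→a: +{a}
  FIRST(S)={a}  FIRST(A)={b}  FIRST(B)={b}
pass 2: — fixpoint
  FIRST(S)={a}  FIRST(A)={b}  FIRST(B)={b}

FIRST(B) = ["b"]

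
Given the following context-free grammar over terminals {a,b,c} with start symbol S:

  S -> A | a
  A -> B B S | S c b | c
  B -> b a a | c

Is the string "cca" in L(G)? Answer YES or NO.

Convert to CNF:
  S -> B X6 | S X7 | a | c
  A -> B X3 | S X4 | c
  B -> T1 X5 | c
  T0 -> c
  T1 -> b
  T2 -> a
  X3 -> B S
  X4 -> T0 T1
  X5 -> T2 T2
  X6 -> B S
  X7 -> T0 T1

CYK fill:
  cell(0,0) c: {A,B,S,T0}  orig:{A,B,S}
  cell(1,1) c: {A,B,S,T0}  orig:{A,B,S}
  cell(2,2) a: {S,T2}  orig:{S}
  cell(0,1) cc: {X3,X6}  orig:{}
  cell(1,2) ca: {X3,X6}  orig:{}
  cell(0,2) cca: {A,S}

S ∈ T[0,2] ⇒ YES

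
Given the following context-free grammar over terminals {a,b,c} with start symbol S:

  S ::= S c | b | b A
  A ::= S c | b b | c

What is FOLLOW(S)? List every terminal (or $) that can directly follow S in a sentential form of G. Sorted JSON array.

Compute FIRST by fixpoint:
[1]
  A via A→b b: +{b}
  A via A→c: +{c}
  S via S→b: +{b}
  FIRST(S)={b}  FIRST(A)={b,c}
[2] (no change)
  FIRST(S)={b}  FIRST(A)={b,c}

Compute FOLLOW by fixpoint:
initialize: $ ∈ FOLLOW(S)
round 1:
  A→S c: FOLLOW(S) ⊇ FIRST(c) = {c}; new: +{c}
  S→b A: FOLLOW(A) ⊇ FOLLOW(S) ⊇ {$,c}; new: +{$,c}
  FOLLOW(S)={$,c}  FOLLOW(A)={$,c}
round 2: — fixpoint
  FOLLOW(S)={$,c}  FOLLOW(A)={$,c}

FOLLOW(S) = ["$", "c"]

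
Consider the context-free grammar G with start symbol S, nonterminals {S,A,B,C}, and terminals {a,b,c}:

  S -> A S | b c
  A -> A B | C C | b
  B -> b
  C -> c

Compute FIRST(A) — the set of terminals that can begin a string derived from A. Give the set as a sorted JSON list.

FIRST sets, iterate to fixpoint:
pass 1:
  A via A→b: +{b}
  B via B→b: +{b}
  C via C→c: +{c}
  S via S→A S: +{b}
  FIRST(S)={b}  FIRST(A)={b}  FIRST(B)={b}  FIRST(C)={c}
pass 2:
  A via A→C C: +{c}
  S via S→A S: +{c}
  FIRST(S)={b,c}  FIRST(A)={b,c}  FIRST(B)={b}  FIRST(C)={c}
pass 3: done
  FIRST(S)={b,c}  FIRST(A)={b,c}  FIRST(B)={b}  FIRST(C)={c}

FIRST(A) = ["b", "c"]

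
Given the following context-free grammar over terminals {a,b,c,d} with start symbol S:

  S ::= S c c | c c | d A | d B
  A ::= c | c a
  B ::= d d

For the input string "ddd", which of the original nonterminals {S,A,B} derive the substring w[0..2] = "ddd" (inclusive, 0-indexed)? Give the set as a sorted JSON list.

CNF form of G:
  S -> S X3 | T0 T0 | T2 A | T2 B
  A -> T0 T1 | c
  B -> T2 T2
  T0 -> c
  T1 -> a
  T2 -> d
  X3 -> T0 T0

Fill CYK table bottom-up, restricted to cells inside w[0..2]:
  T[0,0] 'd' = {T2}  orig:{}
  T[1,1] 'd' = {T2}  orig:{}
  T[2,2] 'd' = {T2}  orig:{}
  T[0,1] 'dd' = {B}
  T[1,2] 'dd' = {B}
  T[0,2] 'ddd' = {S}

Original NTs in T[0,2] deriving "ddd": ["S"]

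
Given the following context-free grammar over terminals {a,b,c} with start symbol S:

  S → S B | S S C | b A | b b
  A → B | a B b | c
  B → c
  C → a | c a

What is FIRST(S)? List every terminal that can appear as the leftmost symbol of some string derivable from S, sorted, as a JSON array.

FIRST iteration:
round 1:
  A via A→a B b: +{a}
  A via A→c: +{c}
  B via B→c: +{c}
  C via C→a: +{a}
  C via C→c a: +{c}
  S via S→b A: +{b}
  FIRST(S)={b}  FIRST(A)={a,c}  FIRST(B)={c}  FIRST(C)={a,c}
round 2: done
  FIRST(S)={b}  FIRST(A)={a,c}  FIRST(B)={c}  FIRST(C)={a,c}

FIRST(S) = ["b"]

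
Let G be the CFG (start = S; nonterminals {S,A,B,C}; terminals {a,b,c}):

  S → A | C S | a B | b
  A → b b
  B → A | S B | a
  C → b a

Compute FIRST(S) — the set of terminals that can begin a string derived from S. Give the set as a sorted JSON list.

FIRST iteration:
pass 1:
  A via A→b b: +{b}
  B via B→A: +{b}
  B via B→a: +{a}
  C via C→b a: +{b}
  S via S→A: +{b}
  S via S→a B: +{a}
  FIRST(S)={a,b}  FIRST(A)={b}  FIRST(B)={a,b}  FIRST(C)={b}
pass 2: (no change)
  FIRST(S)={a,b}  FIRST(A)={b}  FIRST(B)={a,b}  FIRST(C)={b}

FIRST(S) = ["a", "b"]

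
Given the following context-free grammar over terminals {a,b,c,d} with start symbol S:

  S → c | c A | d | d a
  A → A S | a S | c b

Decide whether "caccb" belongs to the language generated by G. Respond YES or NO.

Convert to CNF:
  S -> T1 A | T3 T0 | c | d
  A -> A S | T0 S | T1 T2
  T0 -> a
  T1 -> c
  T2 -> b
  T3 -> d

Fill CYK table bottom-up:
  cell(0,0) c: {S,T1}  orig:{S}
  cell(1,1) a: {T0}  orig:{}
  cell(2,2) c: {S,T1}  orig:{S}
  cell(3,3) c: {S,T1}  orig:{S}
  cell(4,4) b: {T2}  orig:{}
  cell(0,1) ca: ∅
  cell(1,2) ac: {A}
  cell(2,3) cc: ∅
  cell(3,4) cb: {A}
  cell(0,2) cac: {S}
  cell(1,3) acc: {A}
  cell(2,4) ccb: {S}
  cell(0,3) cacc: {S}
  cell(1,4) accb: {A}
  cell(0,4) caccb: {S}

S ∈ T[0,4] ⇒ YES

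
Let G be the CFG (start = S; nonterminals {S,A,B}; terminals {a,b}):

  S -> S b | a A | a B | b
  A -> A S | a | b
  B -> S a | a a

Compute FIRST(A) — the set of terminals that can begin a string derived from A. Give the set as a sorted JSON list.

FIRST sets, iterate to fixpoint:
iter 1:
  A via A→a: +{a}
  A via A→b: +{b}
  B via B→a a: +{a}
  S via S→a A: +{a}
  S via S→b: +{b}
  S: {a,b}  A: {a,b}  B: {a}
iter 2:
  B via B→S a: +{b}
  S: {a,b}  A: {a,b}  B: {a,b}
iter 3: (stable)
  S: {a,b}  A: {a,b}  B: {a,b}

FIRST(A) = ["a", "b"]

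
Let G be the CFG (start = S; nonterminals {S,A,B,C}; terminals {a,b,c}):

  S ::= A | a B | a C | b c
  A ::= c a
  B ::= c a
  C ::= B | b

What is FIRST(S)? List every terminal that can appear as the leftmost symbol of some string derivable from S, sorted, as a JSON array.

Compute FIRST by fixpoint:
iter 1:
  A via A→c a: +{c}
  B via B→c a: +{c}
  C via C→B: +{c}
  C via C→b: +{b}
  S via S→A: +{c}
  S via S→a B: +{a}
  S via S→b c: +{b}
  S: {a,b,c}  A: {c}  B: {c}  C: {b,c}
iter 2: (no change)
  S: {a,b,c}  A: {c}  B: {c}  C: {b,c}

FIRST(S) = ["a", "b", "c"]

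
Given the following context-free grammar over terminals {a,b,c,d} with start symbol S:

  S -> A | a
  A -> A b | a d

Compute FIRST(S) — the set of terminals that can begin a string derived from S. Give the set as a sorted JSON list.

FIRST iteration:
[1]
  A via A→a d: +{a}
  S via S→A: +{a}
  FIRST[S]={a}  FIRST[A]={a}
[2] done
  FIRST[S]={a}  FIRST[A]={a}

FIRST(S) = ["a"]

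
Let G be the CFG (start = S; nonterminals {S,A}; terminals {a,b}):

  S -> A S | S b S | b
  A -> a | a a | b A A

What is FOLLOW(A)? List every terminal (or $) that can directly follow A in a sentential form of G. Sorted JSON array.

Compute FIRST by fixpoint:
pass 1:
  A via A→a: +{a}
  A via A→b A A: +{b}
  S via S→A S: +{a,b}
  FIRST[S]={a,b}  FIRST[A]={a,b}
pass 2: done
  FIRST[S]={a,b}  FIRST[A]={a,b}

FOLLOW iteration:
FOLLOW(S) := {$}
[1]
  A→b A A: FOLLOW(A) ⊇ FIRST(A) = {a,b}; new: +{a,b}
  S→S b S: FOLLOW(S) ⊇ FIRST(b) = {b}; new: +{b}
  S: {$,b}  A: {a,b}
[2] done
  S: {$,b}  A: {a,b}

FOLLOW(A) = ["a", "b"]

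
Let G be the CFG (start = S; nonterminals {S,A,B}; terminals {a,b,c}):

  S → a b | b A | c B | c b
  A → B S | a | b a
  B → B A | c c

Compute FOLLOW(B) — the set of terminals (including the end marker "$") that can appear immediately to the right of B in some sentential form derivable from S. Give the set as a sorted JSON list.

FIRST sets, iterate to fixpoint:
[1]
  A via A→a: +{a}
  A via A→b a: +{b}
  B via B→c c: +{c}
  S via S→a b: +{a}
  S via S→b A: +{b}
  S via S→c B: +{c}
  S: {a,b,c}  A: {a,b}  B: {c}
[2]
  A via A→B S: +{c}
  S: {a,b,c}  A: {a,b,c}  B: {c}
[3] (no change)
  S: {a,b,c}  A: {a,b,c}  B: {c}

FOLLOW sets:
FOLLOW(S) := {$}
iter 1:
  A→B S: FOLLOW(B) ⊇ FIRST(S) = {a,b,c}; new: +{a,b,c}
  B→B A: FOLLOW(A) ⊇ FOLLOW(B) ⊇ {a,b,c}; new: +{a,b,c}
  S→b A: FOLLOW(A) ⊇ FOLLOW(S) ⊇ {$}; new: +{$}
  S→c B: FOLLOW(B) ⊇ FOLLOW(S) ⊇ {$}; new: +{$}
  FOLLOW(S)={$}  FOLLOW(A)={$,a,b,c}  FOLLOW(B)={$,a,b,c}
iter 2:
  A→B S: FOLLOW(S) ⊇ FOLLOW(A) ⊇ {$,a,b,c}; new: +{a,b,c}
  FOLLOW(S)={$,a,b,c}  FOLLOW(A)={$,a,b,c}  FOLLOW(B)={$,a,b,c}
iter 3: — fixpoint
  FOLLOW(S)={$,a,b,c}  FOLLOW(A)={$,a,b,c}  FOLLOW(B)={$,a,b,c}

FOLLOW(B) = ["$", "a", "b", "c"]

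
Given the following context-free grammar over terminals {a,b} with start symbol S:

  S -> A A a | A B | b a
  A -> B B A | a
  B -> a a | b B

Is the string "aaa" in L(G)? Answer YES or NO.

CNF form of G:
  S -> A B | A X3 | T1 T0
  A -> B X2 | a
  B -> T0 T0 | T1 B
  T0 -> a
  T1 -> b
  X2 -> B A
  X3 -> A T0

Fill CYK table bottom-up:
  T[0,0] 'a' = {A,T0}  orig:{A}
  T[1,1] 'a' = {A,T0}  orig:{A}
  T[2,2] 'a' = {A,T0}  orig:{A}
  T[0,1] 'aa' = {B,X3}  orig:{B}
  T[1,2] 'aa' = {B,X3}  orig:{B}
  T[0,2] 'aaa' = {S,X2}  orig:{S}

S ∈ T[0,2] ⇒ YES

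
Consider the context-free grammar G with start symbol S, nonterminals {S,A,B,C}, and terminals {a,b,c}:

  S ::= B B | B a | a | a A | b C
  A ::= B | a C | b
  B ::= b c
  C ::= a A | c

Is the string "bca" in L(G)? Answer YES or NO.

Convert to CNF:
  S -> B B | B T0 | T0 A | T1 C | a
  A -> T0 C | T1 T2 | b
  B -> T1 T2
  C -> T0 A | c
  T0 -> a
  T1 -> b
  T2 -> c

Fill CYK table bottom-up:
  [0..0]={A,T1}  "b"  orig:{A}
  [1..1]={C,T2}  "c"  orig:{C}
  [2..2]={S,T0}  "a"  orig:{S}
  [0..1]={A,B,S}  "bc"
  [1..2]=∅  "ca"
  [0..2]={S}  "bca"

S ∈ T[0,2] ⇒ YES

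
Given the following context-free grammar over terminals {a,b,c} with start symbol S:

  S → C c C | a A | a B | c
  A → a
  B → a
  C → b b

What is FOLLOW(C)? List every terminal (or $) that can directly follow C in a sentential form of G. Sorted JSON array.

FIRST iteration:
[1]
  A via A→a: +{a}
  B via B→a: +{a}
  C via C→b b: +{b}
  S via S→C c C: +{b}
  S via S→a A: +{a}
  S via S→c: +{c}
  FIRST(S)={a,b,c}  FIRST(A)={a}  FIRST(B)={a}  FIRST(C)={b}
[2] — fixpoint
  FIRST(S)={a,b,c}  FIRST(A)={a}  FIRST(B)={a}  FIRST(C)={b}

Compute FOLLOW by fixpoint:
seed FOLLOW(S) with $
round 1:
  S→C c C: FOLLOW(C) ⊇ FIRST(c) = {c}; new: +{c}
  S→C c C: FOLLOW(C) ⊇ FOLLOW(S) ⊇ {$}; new: +{$}
  S→a A: FOLLOW(A) ⊇ FOLLOW(S) ⊇ {$}; new: +{$}
  S→a B: FOLLOW(B) ⊇ FOLLOW(S) ⊇ {$}; new: +{$}
  FOLLOW(S)={$}  FOLLOW(A)={$}  FOLLOW(B)={$}  FOLLOW(C)={$,c}
round 2: (stable)
  FOLLOW(S)={$}  FOLLOW(A)={$}  FOLLOW(B)={$}  FOLLOW(C)={$,c}

FOLLOW(C) = ["$", "c"]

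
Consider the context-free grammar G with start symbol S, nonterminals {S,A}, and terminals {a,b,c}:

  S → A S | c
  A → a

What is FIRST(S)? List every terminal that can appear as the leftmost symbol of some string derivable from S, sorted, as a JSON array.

FIRST sets, iterate to fixpoint:
round 1:
  A via A→a: +{a}
  S via S→A S: +{a}
  S via S→c: +{c}
  FIRST(S)={a,c}  FIRST(A)={a}
round 2: done
  FIRST(S)={a,c}  FIRST(A)={a}

FIRST(S) = ["a", "c"]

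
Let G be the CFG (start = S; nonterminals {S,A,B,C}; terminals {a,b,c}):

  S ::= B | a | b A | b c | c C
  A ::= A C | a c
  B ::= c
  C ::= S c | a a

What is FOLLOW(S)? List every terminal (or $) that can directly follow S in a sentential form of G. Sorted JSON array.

FIRST sets, iterate to fixpoint:
iter 1:
  A via A→a c: +{a}
  B via B→c: +{c}
  C via C→a a: +{a}
  S via S→B: +{c}
  S via S→a: +{a}
  S via S→b A: +{b}
  FIRST[S]={a,b,c}  FIRST[A]={a}  FIRST[B]={c}  FIRST[C]={a}
iter 2:
  C via C→S c: +{b,c}
  FIRST[S]={a,b,c}  FIRST[A]={a}  FIRST[B]={c}  FIRST[C]={a,b,c}
iter 3: (stable)
  FIRST[S]={a,b,c}  FIRST[A]={a}  FIRST[B]={c}  FIRST[C]={a,b,c}

FOLLOW iteration:
FOLLOW(S) := {$}
[1]
  A→A C: FOLLOW(A) ⊇ FIRST(C) = {a,b,c}; new: +{a,b,c}
  A→A C: FOLLOW(C) ⊇ FOLLOW(A) ⊇ {a,b,c}; new: +{a,b,c}
  C→S c: FOLLOW(S) ⊇ FIRST(c) = {c}; new: +{c}
  S→B: FOLLOW(B) ⊇ FOLLOW(S) ⊇ {$,c}; new: +{$,c}
  S→b A: FOLLOW(A) ⊇ FOLLOW(S) ⊇ {$,c}; new: +{$}
  S→c C: FOLLOW(C) ⊇ FOLLOW(S) ⊇ {$,c}; new: +{$}
  S: {$,c}  A: {$,a,b,c}  B: {$,c}  C: {$,a,b,c}
[2] done
  S: {$,c}  A: {$,a,b,c}  B: {$,c}  C: {$,a,b,c}

FOLLOW(S) = ["$", "c"]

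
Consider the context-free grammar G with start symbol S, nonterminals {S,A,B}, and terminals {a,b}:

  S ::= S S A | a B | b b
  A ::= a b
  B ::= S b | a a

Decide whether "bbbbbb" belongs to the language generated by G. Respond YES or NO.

Convert to CNF:
  S -> S X2 | T0 B | T1 T1
  A -> T0 T1
  B -> S T1 | T0 T0
  T0 -> a
  T1 -> b
  X2 -> S A

CYK table (by increasing span):
  cell(0,0) b: {T1}  orig:{}
  cell(1,1) b: {T1}  orig:{}
  cell(2,2) b: {T1}  orig:{}
  cell(3,3) b: {T1}  orig:{}
  cell(4,4) b: {T1}  orig:{}
  cell(5,5) b: {T1}  orig:{}
  cell(0,1) bb: {S}
  cell(1,2) bb: {S}
  cell(2,3) bb: {S}
  cell(3,4) bb: {S}
  cell(4,5) bb: {S}
  cell(0,2) bbb: {B}
  cell(1,3) bbb: {B}
  cell(2,4) bbb: {B}
  cell(3,5) bbb: {B}
  cell(0,3) bbbb: ∅
  cell(1,4) bbbb: ∅
  cell(2,5) bbbb: ∅
  cell(0,4) bbbbb: ∅
  cell(1,5) bbbbb: ∅
  cell(0,5) bbbbbb: ∅

S ∉ T[0,5] ⇒ NO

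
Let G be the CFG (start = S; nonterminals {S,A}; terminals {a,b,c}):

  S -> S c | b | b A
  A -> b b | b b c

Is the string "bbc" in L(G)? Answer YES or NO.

CNF form of G:
  S -> S T1 | T0 A | b
  A -> T0 T0 | T0 X2
  T0 -> b
  T1 -> c
  X2 -> T0 T1

CYK table (by increasing span):
  [0..0]={S,T0}  "b"  orig:{S}
  [1..1]={S,T0}  "b"  orig:{S}
  [2..2]={T1}  "c"  orig:{}
  [0..1]={A}  "bb"
  [1..2]={S,X2}  "bc"  orig:{S}
  [0..2]={A}  "bbc"

S ∉ T[0,2] ⇒ NO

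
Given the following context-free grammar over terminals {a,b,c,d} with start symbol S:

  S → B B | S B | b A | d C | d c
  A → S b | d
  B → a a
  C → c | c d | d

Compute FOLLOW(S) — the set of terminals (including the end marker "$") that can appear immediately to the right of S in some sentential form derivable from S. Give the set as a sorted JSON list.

FIRST sets, iterate to fixpoint:
[1]
  A via A→d: +{d}
  B via B→a a: +{a}
  C via C→c: +{c}
  C via C→d: +{d}
  S via S→B B: +{a}
  S via S→b A: +{b}
  S via S→d C: +{d}
  S: {a,b,d}  A: {d}  B: {a}  C: {c,d}
[2]
  A via A→S b: +{a,b}
  S: {a,b,d}  A: {a,b,d}  B: {a}  C: {c,d}
[3] (stable)
  S: {a,b,d}  A: {a,b,d}  B: {a}  C: {c,d}

FOLLOW sets:
seed FOLLOW(S) with $
round 1:
  A→S b: FOLLOW(S) ⊇ FIRST(b) = {b}; new: +{b}
  S→B B: FOLLOW(B) ⊇ FIRST(B) = {a}; new: +{a}
  S→B B: FOLLOW(B) ⊇ FOLLOW(S) ⊇ {$,b}; new: +{$,b}
  S→S B: FOLLOW(S) ⊇ FIRST(B) = {a}; new: +{a}
  S→b A: FOLLOW(A) ⊇ FOLLOW(S) ⊇ {$,a,b}; new: +{$,a,b}
  S→d C: FOLLOW(C) ⊇ FOLLOW(S) ⊇ {$,a,b}; new: +{$,a,b}
  FOLLOW[S]={$,a,b}  FOLLOW[A]={$,a,b}  FOLLOW[B]={$,a,b}  FOLLOW[C]={$,a,b}
round 2: (no change)
  FOLLOW[S]={$,a,b}  FOLLOW[A]={$,a,b}  FOLLOW[B]={$,a,b}  FOLLOW[C]={$,a,b}

FOLLOW(S) = ["$", "a", "b"]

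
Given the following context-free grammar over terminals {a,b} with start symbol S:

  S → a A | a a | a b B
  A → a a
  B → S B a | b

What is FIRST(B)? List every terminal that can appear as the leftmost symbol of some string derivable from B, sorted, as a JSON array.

Compute FIRST by fixpoint:
pass 1:
  A via A→a a: +{a}
  B via B→b: +{b}
  S via S→a A: +{a}
  S: {a}  A: {a}  B: {b}
pass 2:
  B via B→S B a: +{a}
  S: {a}  A: {a}  B: {a,b}
pass 3: (stable)
  S: {a}  A: {a}  B: {a,b}

FIRST(B) = ["a", "b"]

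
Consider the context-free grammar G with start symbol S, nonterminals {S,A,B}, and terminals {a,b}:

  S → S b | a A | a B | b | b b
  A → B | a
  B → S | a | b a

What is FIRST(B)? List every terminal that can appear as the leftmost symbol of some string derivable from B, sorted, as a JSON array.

FIRST iteration:
[1]
  A via A→a: +{a}
  B via B→a: +{a}
  B via B→b a: +{b}
  S via S→a A: +{a}
  S via S→b: +{b}
  FIRST(S)={a,b}  FIRST(A)={a}  FIRST(B)={a,b}
[2]
  A via A→B: +{b}
  FIRST(S)={a,b}  FIRST(A)={a,b}  FIRST(B)={a,b}
[3] (stable)
  FIRST(S)={a,b}  FIRST(A)={a,b}  FIRST(B)={a,b}

FIRST(B) = ["a", "b"]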